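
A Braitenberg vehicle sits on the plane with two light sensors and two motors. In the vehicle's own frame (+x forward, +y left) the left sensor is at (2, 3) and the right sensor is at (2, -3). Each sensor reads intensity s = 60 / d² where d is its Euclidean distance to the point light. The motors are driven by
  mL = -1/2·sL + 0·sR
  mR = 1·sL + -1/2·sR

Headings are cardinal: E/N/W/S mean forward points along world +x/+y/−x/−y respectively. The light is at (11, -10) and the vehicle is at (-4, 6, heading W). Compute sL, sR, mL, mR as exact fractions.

left sensor world pos  = (-6, 3); dL² = 458
right sensor world pos = (-6, 9); dR² = 650
sL = 60/458 = 30/229
sR = 60/650 = 6/65
mL = -1/2·sL + 0·sR = -15/229
mR = 1·sL + -1/2·sR = 1263/14885

30/229 6/65 -15/229 1263/14885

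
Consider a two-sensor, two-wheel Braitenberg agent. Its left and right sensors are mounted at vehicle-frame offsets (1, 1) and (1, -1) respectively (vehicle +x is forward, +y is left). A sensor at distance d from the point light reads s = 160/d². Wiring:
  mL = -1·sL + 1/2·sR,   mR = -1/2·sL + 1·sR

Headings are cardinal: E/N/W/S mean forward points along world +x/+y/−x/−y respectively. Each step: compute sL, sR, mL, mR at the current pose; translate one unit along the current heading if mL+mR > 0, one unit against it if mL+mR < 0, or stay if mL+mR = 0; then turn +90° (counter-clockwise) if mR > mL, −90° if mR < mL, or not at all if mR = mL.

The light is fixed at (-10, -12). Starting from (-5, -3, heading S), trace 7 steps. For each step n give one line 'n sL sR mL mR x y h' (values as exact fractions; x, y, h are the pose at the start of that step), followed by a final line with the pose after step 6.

n=0: pose=(-5,-3,S); sL=8/5, sR=2; mL=-3/5, mR=6/5; mL+mR=3/5 → advance +1; mR−mL=9/5 → turn +1·90°
n=1: pose=(-5,-4,E); sL=160/117, sR=32/17; mL=-848/1989, mR=2384/1989; mL+mR=512/663 → advance +1; mR−mL=3232/1989 → turn +1·90°
n=2: pose=(-4,-4,N); sL=80/53, sR=16/13; mL=-616/689, mR=328/689; mL+mR=-288/689 → advance -1; mR−mL=944/689 → turn +1·90°
n=3: pose=(-4,-5,W); sL=160/61, sR=160/89; mL=-9360/5429, mR=2640/5429; mL+mR=-6720/5429 → advance -1; mR−mL=12000/5429 → turn +1·90°
n=4: pose=(-3,-5,S); sL=8/5, sR=20/9; mL=-22/45, mR=64/45; mL+mR=14/15 → advance +1; mR−mL=86/45 → turn +1·90°
n=5: pose=(-3,-6,E); sL=160/113, sR=160/89; mL=-5200/10057, mR=10960/10057; mL+mR=5760/10057 → advance +1; mR−mL=16160/10057 → turn +1·90°
n=6: pose=(-2,-6,N); sL=80/49, sR=16/13; mL=-648/637, mR=264/637; mL+mR=-384/637 → advance -1; mR−mL=912/637 → turn +1·90°

0 8/5 2 -3/5 6/5 -5 -3 S
1 160/117 32/17 -848/1989 2384/1989 -5 -4 E
2 80/53 16/13 -616/689 328/689 -4 -4 N
3 160/61 160/89 -9360/5429 2640/5429 -4 -5 W
4 8/5 20/9 -22/45 64/45 -3 -5 S
5 160/113 160/89 -5200/10057 10960/10057 -3 -6 E
6 80/49 16/13 -648/637 264/637 -2 -6 N
final -2 -7 W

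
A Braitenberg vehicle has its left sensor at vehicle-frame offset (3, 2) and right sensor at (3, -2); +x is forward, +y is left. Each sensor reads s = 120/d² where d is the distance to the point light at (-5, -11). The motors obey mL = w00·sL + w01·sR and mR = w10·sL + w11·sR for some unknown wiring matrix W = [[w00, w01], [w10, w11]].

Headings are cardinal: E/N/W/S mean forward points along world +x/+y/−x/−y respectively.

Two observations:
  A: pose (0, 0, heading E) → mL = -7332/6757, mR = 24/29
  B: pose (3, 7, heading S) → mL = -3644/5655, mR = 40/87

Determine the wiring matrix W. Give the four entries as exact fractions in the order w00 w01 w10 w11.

-1/2 -1 0 1

obs A: pose=(0,0,E) → sL=120/233, sR=24/29, mL=-7332/6757, mR=24/29
obs B: pose=(3,7,S) → sL=24/65, sR=40/87, mL=-3644/5655, mR=40/87
sensor matrix S = [[120/233, 24/29], [24/65, 40/87]]; det S = -30208/439205
solve [mL_A; mL_B] = S·[w00; w01] and [mR_A; mR_B] = S·[w10; w11]:
  w00 = -1/2, w01 = -1, w10 = 0, w11 = 1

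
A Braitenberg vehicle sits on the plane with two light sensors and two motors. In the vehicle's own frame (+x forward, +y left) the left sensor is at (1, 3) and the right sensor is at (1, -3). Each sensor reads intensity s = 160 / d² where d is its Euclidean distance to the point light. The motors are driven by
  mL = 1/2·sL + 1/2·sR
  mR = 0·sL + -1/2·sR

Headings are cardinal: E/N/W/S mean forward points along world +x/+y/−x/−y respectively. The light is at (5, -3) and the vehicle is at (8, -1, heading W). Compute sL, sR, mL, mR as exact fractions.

left sensor world pos  = (7, -4); dL² = 5
right sensor world pos = (7, 2); dR² = 29
sL = 160/5 = 32
sR = 160/29 = 160/29
mL = 1/2·sL + 1/2·sR = 544/29
mR = 0·sL + -1/2·sR = -80/29

32 160/29 544/29 -80/29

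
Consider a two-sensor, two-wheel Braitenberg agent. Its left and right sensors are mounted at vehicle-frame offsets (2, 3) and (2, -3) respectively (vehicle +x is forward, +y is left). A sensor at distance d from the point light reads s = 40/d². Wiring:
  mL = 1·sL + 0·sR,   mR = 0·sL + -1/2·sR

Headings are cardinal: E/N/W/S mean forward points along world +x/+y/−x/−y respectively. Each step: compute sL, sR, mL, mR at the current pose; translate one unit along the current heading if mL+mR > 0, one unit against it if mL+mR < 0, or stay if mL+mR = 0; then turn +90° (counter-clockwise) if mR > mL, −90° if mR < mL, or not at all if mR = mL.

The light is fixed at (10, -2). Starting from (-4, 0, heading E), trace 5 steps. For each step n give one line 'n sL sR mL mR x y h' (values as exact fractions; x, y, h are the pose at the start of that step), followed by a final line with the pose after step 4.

n=0: pose=(-4,0,E); sL=40/169, sR=8/29; mL=40/169, mR=-4/29; mL+mR=484/4901 → advance +1; mR−mL=-1836/4901 → turn -1·90°
n=1: pose=(-3,0,S); sL=2/5, sR=5/32; mL=2/5, mR=-5/64; mL+mR=103/320 → advance +1; mR−mL=-153/320 → turn -1·90°
n=2: pose=(-3,-1,W); sL=40/229, sR=40/241; mL=40/229, mR=-20/241; mL+mR=5060/55189 → advance +1; mR−mL=-14220/55189 → turn -1·90°
n=3: pose=(-4,-1,N); sL=20/149, sR=4/13; mL=20/149, mR=-2/13; mL+mR=-38/1937 → advance -1; mR−mL=-558/1937 → turn -1·90°
n=4: pose=(-4,-2,E); sL=40/153, sR=40/153; mL=40/153, mR=-20/153; mL+mR=20/153 → advance +1; mR−mL=-20/51 → turn -1·90°

0 40/169 8/29 40/169 -4/29 -4 0 E
1 2/5 5/32 2/5 -5/64 -3 0 S
2 40/229 40/241 40/229 -20/241 -3 -1 W
3 20/149 4/13 20/149 -2/13 -4 -1 N
4 40/153 40/153 40/153 -20/153 -4 -2 E
final -3 -2 S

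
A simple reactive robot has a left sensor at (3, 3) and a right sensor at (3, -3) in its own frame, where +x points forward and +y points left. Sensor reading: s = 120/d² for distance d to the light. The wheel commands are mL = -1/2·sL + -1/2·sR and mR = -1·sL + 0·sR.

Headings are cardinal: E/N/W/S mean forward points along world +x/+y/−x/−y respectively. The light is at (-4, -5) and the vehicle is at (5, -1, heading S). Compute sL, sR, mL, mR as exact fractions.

24/29 120/37 -2184/1073 -24/29

left sensor world pos  = (8, -4); dL² = 145
right sensor world pos = (2, -4); dR² = 37
sL = 120/145 = 24/29
sR = 120/37 = 120/37
mL = -1/2·sL + -1/2·sR = -2184/1073
mR = -1·sL + 0·sR = -24/29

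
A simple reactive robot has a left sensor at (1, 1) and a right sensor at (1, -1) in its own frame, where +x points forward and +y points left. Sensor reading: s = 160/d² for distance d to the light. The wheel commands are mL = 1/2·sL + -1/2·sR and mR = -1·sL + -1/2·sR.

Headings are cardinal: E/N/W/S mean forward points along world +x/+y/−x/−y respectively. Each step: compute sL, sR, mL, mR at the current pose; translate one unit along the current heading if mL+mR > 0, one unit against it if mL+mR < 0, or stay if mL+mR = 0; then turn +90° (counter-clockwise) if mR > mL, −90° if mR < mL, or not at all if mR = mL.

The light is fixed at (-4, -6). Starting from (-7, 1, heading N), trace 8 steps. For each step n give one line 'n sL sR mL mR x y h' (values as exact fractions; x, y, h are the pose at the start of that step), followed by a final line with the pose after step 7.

0 2 40/17 -3/17 -54/17 -7 1 N
1 160/53 160/29 -1920/1537 -8880/1537 -7 0 E
2 80/17 16/5 64/85 -536/85 -8 0 S
3 160/61 160/89 2240/5429 -19120/5429 -8 1 W
4 2 40/17 -3/17 -54/17 -7 1 N
5 160/53 160/29 -1920/1537 -8880/1537 -7 0 E
6 80/17 16/5 64/85 -536/85 -8 0 S
7 160/61 160/89 2240/5429 -19120/5429 -8 1 W
final -7 1 N

n=0: pose=(-7,1,N); sL=2, sR=40/17; mL=-3/17, mR=-54/17; mL+mR=-57/17 → advance -1; mR−mL=-3 → turn -1·90°
n=1: pose=(-7,0,E); sL=160/53, sR=160/29; mL=-1920/1537, mR=-8880/1537; mL+mR=-10800/1537 → advance -1; mR−mL=-240/53 → turn -1·90°
n=2: pose=(-8,0,S); sL=80/17, sR=16/5; mL=64/85, mR=-536/85; mL+mR=-472/85 → advance -1; mR−mL=-120/17 → turn -1·90°
n=3: pose=(-8,1,W); sL=160/61, sR=160/89; mL=2240/5429, mR=-19120/5429; mL+mR=-16880/5429 → advance -1; mR−mL=-240/61 → turn -1·90°
n=4: pose=(-7,1,N); sL=2, sR=40/17; mL=-3/17, mR=-54/17; mL+mR=-57/17 → advance -1; mR−mL=-3 → turn -1·90°
n=5: pose=(-7,0,E); sL=160/53, sR=160/29; mL=-1920/1537, mR=-8880/1537; mL+mR=-10800/1537 → advance -1; mR−mL=-240/53 → turn -1·90°
n=6: pose=(-8,0,S); sL=80/17, sR=16/5; mL=64/85, mR=-536/85; mL+mR=-472/85 → advance -1; mR−mL=-120/17 → turn -1·90°
n=7: pose=(-8,1,W); sL=160/61, sR=160/89; mL=2240/5429, mR=-19120/5429; mL+mR=-16880/5429 → advance -1; mR−mL=-240/61 → turn -1·90°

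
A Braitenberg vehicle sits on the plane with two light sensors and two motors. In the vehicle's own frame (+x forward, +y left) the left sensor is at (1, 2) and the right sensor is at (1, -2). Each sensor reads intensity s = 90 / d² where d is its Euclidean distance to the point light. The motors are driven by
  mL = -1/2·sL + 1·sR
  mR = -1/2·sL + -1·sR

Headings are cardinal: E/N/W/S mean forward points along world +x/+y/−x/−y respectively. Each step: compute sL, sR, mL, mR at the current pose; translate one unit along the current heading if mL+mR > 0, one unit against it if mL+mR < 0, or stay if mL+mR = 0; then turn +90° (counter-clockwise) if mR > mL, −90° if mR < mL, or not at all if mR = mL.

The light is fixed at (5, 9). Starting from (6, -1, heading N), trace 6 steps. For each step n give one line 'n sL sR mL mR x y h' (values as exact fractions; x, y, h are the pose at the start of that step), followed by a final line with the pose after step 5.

0 45/41 1 37/82 -127/82 6 -1 N
1 18/17 90/173 -27/2941 -3087/2941 6 -2 E
2 45/74 45/74 45/148 -135/148 5 -2 S
3 18/29 18/13 405/377 -639/377 5 -1 W
4 45/41 1 37/82 -127/82 6 -1 N
5 18/17 90/173 -27/2941 -3087/2941 6 -2 E
final 5 -2 S

n=0: pose=(6,-1,N); sL=45/41, sR=1; mL=37/82, mR=-127/82; mL+mR=-45/41 → advance -1; mR−mL=-2 → turn -1·90°
n=1: pose=(6,-2,E); sL=18/17, sR=90/173; mL=-27/2941, mR=-3087/2941; mL+mR=-18/17 → advance -1; mR−mL=-180/173 → turn -1·90°
n=2: pose=(5,-2,S); sL=45/74, sR=45/74; mL=45/148, mR=-135/148; mL+mR=-45/74 → advance -1; mR−mL=-45/37 → turn -1·90°
n=3: pose=(5,-1,W); sL=18/29, sR=18/13; mL=405/377, mR=-639/377; mL+mR=-18/29 → advance -1; mR−mL=-36/13 → turn -1·90°
n=4: pose=(6,-1,N); sL=45/41, sR=1; mL=37/82, mR=-127/82; mL+mR=-45/41 → advance -1; mR−mL=-2 → turn -1·90°
n=5: pose=(6,-2,E); sL=18/17, sR=90/173; mL=-27/2941, mR=-3087/2941; mL+mR=-18/17 → advance -1; mR−mL=-180/173 → turn -1·90°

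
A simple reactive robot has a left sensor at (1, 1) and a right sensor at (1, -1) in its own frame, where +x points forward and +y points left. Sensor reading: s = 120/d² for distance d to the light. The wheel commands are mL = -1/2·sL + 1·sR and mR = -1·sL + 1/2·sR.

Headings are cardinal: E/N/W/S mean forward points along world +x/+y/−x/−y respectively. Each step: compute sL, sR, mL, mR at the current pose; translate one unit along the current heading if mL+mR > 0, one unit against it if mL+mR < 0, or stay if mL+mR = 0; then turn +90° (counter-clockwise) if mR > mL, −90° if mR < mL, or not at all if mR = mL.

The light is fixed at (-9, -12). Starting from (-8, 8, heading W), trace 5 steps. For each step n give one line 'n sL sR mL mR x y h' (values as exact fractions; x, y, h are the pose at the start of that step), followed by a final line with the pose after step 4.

0 120/361 40/147 5620/53067 -10420/53067 -8 8 W
1 60/221 4/15 434/3315 -458/3315 -7 8 N
2 120/409 40/111 9700/45399 -5140/45399 -7 7 E
3 6/17 15/41 132/697 -237/1394 -6 7 S
4 120/293 24/73 2652/21389 -5244/21389 -6 6 W
final -5 6 N

n=0: pose=(-8,8,W); sL=120/361, sR=40/147; mL=5620/53067, mR=-10420/53067; mL+mR=-1600/17689 → advance -1; mR−mL=-16040/53067 → turn -1·90°
n=1: pose=(-7,8,N); sL=60/221, sR=4/15; mL=434/3315, mR=-458/3315; mL+mR=-8/1105 → advance -1; mR−mL=-892/3315 → turn -1·90°
n=2: pose=(-7,7,E); sL=120/409, sR=40/111; mL=9700/45399, mR=-5140/45399; mL+mR=1520/15133 → advance +1; mR−mL=-14840/45399 → turn -1·90°
n=3: pose=(-6,7,S); sL=6/17, sR=15/41; mL=132/697, mR=-237/1394; mL+mR=27/1394 → advance +1; mR−mL=-501/1394 → turn -1·90°
n=4: pose=(-6,6,W); sL=120/293, sR=24/73; mL=2652/21389, mR=-5244/21389; mL+mR=-2592/21389 → advance -1; mR−mL=-7896/21389 → turn -1·90°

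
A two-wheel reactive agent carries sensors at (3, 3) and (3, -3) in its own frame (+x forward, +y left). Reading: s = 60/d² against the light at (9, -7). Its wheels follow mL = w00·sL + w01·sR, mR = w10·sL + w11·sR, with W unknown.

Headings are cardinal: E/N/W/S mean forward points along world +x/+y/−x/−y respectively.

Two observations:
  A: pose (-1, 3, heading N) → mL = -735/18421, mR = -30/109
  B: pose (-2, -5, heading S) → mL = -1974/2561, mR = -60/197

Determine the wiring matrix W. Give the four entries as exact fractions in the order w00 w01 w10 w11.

-1 1/2 0 -1

obs A: pose=(-1,3,N) → sL=30/169, sR=30/109, mL=-735/18421, mR=-30/109
obs B: pose=(-2,-5,S) → sL=12/13, sR=60/197, mL=-1974/2561, mR=-60/197
sensor matrix S = [[30/169, 30/109], [12/13, 60/197]]; det S = -725760/3628937
solve [mL_A; mL_B] = S·[w00; w01] and [mR_A; mR_B] = S·[w10; w11]:
  w00 = -1, w01 = 1/2, w10 = 0, w11 = -1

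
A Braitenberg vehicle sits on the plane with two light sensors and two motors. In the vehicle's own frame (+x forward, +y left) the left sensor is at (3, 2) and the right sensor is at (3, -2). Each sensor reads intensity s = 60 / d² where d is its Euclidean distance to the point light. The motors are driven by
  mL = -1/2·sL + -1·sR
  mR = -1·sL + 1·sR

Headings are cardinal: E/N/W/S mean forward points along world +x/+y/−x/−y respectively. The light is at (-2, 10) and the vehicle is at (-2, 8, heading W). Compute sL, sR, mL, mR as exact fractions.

left sensor world pos  = (-5, 6); dL² = 25
right sensor world pos = (-5, 10); dR² = 9
sL = 60/25 = 12/5
sR = 60/9 = 20/3
mL = -1/2·sL + -1·sR = -118/15
mR = -1·sL + 1·sR = 64/15

12/5 20/3 -118/15 64/15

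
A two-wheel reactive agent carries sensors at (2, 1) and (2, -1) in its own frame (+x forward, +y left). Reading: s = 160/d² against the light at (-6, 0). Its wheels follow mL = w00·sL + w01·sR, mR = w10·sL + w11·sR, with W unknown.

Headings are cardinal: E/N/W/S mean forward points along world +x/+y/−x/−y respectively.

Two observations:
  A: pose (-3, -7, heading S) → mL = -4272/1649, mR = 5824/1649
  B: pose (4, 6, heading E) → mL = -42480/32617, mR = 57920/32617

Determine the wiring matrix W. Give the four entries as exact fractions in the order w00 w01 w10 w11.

-1 -1/2 1 1

obs A: pose=(-3,-7,S) → sL=160/97, sR=32/17, mL=-4272/1649, mR=5824/1649
obs B: pose=(4,6,E) → sL=160/193, sR=160/169, mL=-42480/32617, mR=57920/32617
sensor matrix S = [[160/97, 32/17], [160/193, 160/169]]; det S = 61440/53785433
solve [mL_A; mL_B] = S·[w00; w01] and [mR_A; mR_B] = S·[w10; w11]:
  w00 = -1, w01 = -1/2, w10 = 1, w11 = 1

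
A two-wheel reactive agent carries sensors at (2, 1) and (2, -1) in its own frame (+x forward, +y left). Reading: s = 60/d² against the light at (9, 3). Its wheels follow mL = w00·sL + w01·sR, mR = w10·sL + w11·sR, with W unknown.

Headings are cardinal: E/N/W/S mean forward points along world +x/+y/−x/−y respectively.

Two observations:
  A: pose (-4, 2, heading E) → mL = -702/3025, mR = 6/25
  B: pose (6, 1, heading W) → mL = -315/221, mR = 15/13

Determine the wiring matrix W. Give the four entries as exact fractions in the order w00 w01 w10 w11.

obs A: pose=(-4,2,E) → sL=60/121, sR=12/25, mL=-702/3025, mR=6/25
obs B: pose=(6,1,W) → sL=30/17, sR=30/13, mL=-315/221, mR=15/13
sensor matrix S = [[60/121, 12/25], [30/17, 30/13]]; det S = 39744/133705
solve [mL_A; mL_B] = S·[w00; w01] and [mR_A; mR_B] = S·[w10; w11]:
  w00 = 1/2, w01 = -1, w10 = 0, w11 = 1/2

1/2 -1 0 1/2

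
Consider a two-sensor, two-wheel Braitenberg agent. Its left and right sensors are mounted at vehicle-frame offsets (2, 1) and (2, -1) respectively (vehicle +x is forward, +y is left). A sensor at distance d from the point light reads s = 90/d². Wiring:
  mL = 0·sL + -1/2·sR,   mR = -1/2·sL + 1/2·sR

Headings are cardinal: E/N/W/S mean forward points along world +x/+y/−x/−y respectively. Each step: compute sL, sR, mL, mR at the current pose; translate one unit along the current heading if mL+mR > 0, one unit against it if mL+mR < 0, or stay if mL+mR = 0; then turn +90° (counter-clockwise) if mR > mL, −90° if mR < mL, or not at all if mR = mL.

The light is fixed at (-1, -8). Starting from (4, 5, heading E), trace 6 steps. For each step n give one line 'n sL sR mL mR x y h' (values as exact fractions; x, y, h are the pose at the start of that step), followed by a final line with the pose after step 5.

0 18/49 90/193 -45/193 468/9457 4 5 E
1 5/13 9/25 -9/50 -4/325 3 5 N
2 18/25 90/173 -45/173 -432/4325 3 4 W
3 45/68 45/58 -45/116 225/3944 4 4 S
4 18/49 90/193 -45/193 468/9457 4 5 E
5 5/13 9/25 -9/50 -4/325 3 5 N
final 3 4 W

n=0: pose=(4,5,E); sL=18/49, sR=90/193; mL=-45/193, mR=468/9457; mL+mR=-9/49 → advance -1; mR−mL=2673/9457 → turn +1·90°
n=1: pose=(3,5,N); sL=5/13, sR=9/25; mL=-9/50, mR=-4/325; mL+mR=-5/26 → advance -1; mR−mL=109/650 → turn +1·90°
n=2: pose=(3,4,W); sL=18/25, sR=90/173; mL=-45/173, mR=-432/4325; mL+mR=-9/25 → advance -1; mR−mL=693/4325 → turn +1·90°
n=3: pose=(4,4,S); sL=45/68, sR=45/58; mL=-45/116, mR=225/3944; mL+mR=-45/136 → advance -1; mR−mL=1755/3944 → turn +1·90°
n=4: pose=(4,5,E); sL=18/49, sR=90/193; mL=-45/193, mR=468/9457; mL+mR=-9/49 → advance -1; mR−mL=2673/9457 → turn +1·90°
n=5: pose=(3,5,N); sL=5/13, sR=9/25; mL=-9/50, mR=-4/325; mL+mR=-5/26 → advance -1; mR−mL=109/650 → turn +1·90°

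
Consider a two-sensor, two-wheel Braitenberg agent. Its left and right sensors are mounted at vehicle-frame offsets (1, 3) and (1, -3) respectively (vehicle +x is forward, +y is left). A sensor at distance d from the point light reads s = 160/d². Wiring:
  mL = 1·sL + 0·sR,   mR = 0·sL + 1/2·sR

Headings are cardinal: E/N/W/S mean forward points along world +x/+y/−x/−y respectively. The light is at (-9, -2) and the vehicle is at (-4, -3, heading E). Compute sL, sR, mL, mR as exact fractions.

left sensor world pos  = (-3, 0); dL² = 40
right sensor world pos = (-3, -6); dR² = 52
sL = 160/40 = 4
sR = 160/52 = 40/13
mL = 1·sL + 0·sR = 4
mR = 0·sL + 1/2·sR = 20/13

4 40/13 4 20/13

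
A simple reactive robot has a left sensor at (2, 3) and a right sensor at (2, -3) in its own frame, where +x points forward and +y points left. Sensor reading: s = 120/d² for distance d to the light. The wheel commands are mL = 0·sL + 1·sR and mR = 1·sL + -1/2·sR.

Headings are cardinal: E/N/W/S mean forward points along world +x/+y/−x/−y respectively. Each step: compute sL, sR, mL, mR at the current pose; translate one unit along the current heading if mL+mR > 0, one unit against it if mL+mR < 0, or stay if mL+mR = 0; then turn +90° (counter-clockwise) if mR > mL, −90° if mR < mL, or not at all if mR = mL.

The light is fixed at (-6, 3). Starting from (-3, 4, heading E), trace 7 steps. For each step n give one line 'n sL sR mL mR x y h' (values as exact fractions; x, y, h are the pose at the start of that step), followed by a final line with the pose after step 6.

n=0: pose=(-3,4,E); sL=120/41, sR=120/29; mL=120/29, mR=1020/1189; mL+mR=5940/1189 → advance +1; mR−mL=-3900/1189 → turn -1·90°
n=1: pose=(-2,4,S); sL=12/5, sR=60; mL=60, mR=-138/5; mL+mR=162/5 → advance +1; mR−mL=-438/5 → turn -1·90°
n=2: pose=(-2,3,W); sL=120/13, sR=120/13; mL=120/13, mR=60/13; mL+mR=180/13 → advance +1; mR−mL=-60/13 → turn -1·90°
n=3: pose=(-3,3,N); sL=30, sR=3; mL=3, mR=57/2; mL+mR=63/2 → advance +1; mR−mL=51/2 → turn +1·90°
n=4: pose=(-3,4,W); sL=24, sR=120/17; mL=120/17, mR=348/17; mL+mR=468/17 → advance +1; mR−mL=228/17 → turn +1·90°
n=5: pose=(-4,4,S); sL=60/13, sR=60; mL=60, mR=-330/13; mL+mR=450/13 → advance +1; mR−mL=-1110/13 → turn -1·90°
n=6: pose=(-4,3,W); sL=40/3, sR=40/3; mL=40/3, mR=20/3; mL+mR=20 → advance +1; mR−mL=-20/3 → turn -1·90°

0 120/41 120/29 120/29 1020/1189 -3 4 E
1 12/5 60 60 -138/5 -2 4 S
2 120/13 120/13 120/13 60/13 -2 3 W
3 30 3 3 57/2 -3 3 N
4 24 120/17 120/17 348/17 -3 4 W
5 60/13 60 60 -330/13 -4 4 S
6 40/3 40/3 40/3 20/3 -4 3 W
final -5 3 N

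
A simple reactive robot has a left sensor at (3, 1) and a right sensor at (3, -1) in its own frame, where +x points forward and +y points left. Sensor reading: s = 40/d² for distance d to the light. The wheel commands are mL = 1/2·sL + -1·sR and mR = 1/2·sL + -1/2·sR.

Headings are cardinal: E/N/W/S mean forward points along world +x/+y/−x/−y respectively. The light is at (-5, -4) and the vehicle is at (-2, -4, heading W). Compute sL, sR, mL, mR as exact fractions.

left sensor world pos  = (-5, -5); dL² = 1
right sensor world pos = (-5, -3); dR² = 1
sL = 40/1 = 40
sR = 40/1 = 40
mL = 1/2·sL + -1·sR = -20
mR = 1/2·sL + -1/2·sR = 0

40 40 -20 0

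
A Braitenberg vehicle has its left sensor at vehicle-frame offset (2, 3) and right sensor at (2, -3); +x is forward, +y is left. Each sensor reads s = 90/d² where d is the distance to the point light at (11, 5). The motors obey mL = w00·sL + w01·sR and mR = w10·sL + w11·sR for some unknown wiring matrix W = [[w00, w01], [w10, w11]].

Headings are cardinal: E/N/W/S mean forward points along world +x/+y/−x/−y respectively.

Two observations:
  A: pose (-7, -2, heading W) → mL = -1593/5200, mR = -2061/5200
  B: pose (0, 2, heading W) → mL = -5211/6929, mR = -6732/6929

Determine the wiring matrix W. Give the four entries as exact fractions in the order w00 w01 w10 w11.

-1/2 -1 -1 -1

obs A: pose=(-7,-2,W) → sL=9/50, sR=45/208, mL=-1593/5200, mR=-2061/5200
obs B: pose=(0,2,W) → sL=18/41, sR=90/169, mL=-5211/6929, mR=-6732/6929
sensor matrix S = [[9/50, 45/208], [18/41, 90/169]]; det S = 243/277160
solve [mL_A; mL_B] = S·[w00; w01] and [mR_A; mR_B] = S·[w10; w11]:
  w00 = -1/2, w01 = -1, w10 = -1, w11 = -1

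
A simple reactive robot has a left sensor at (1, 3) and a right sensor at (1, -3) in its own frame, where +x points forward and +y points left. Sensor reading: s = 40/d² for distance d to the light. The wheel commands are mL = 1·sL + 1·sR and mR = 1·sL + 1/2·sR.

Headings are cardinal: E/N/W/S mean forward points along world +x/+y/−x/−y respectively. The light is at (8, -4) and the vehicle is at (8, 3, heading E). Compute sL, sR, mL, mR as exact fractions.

40/101 40/17 4720/1717 2700/1717

left sensor world pos  = (9, 6); dL² = 101
right sensor world pos = (9, 0); dR² = 17
sL = 40/101 = 40/101
sR = 40/17 = 40/17
mL = 1·sL + 1·sR = 4720/1717
mR = 1·sL + 1/2·sR = 2700/1717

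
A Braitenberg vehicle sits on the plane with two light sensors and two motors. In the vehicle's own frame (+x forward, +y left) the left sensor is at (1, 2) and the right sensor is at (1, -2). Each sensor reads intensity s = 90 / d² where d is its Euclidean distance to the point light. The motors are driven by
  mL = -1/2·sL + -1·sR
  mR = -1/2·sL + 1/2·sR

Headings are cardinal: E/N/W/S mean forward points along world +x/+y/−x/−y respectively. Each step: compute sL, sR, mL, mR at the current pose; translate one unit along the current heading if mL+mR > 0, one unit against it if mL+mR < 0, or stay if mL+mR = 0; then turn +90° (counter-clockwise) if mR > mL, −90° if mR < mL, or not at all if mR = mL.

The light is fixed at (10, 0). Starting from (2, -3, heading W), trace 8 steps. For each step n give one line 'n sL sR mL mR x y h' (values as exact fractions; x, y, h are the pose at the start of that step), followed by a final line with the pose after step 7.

0 45/53 45/41 -6615/4346 270/2173 2 -3 W
1 90/41 90/97 -8055/3977 -2520/3977 3 -3 S
2 5/2 45/26 -155/52 -5/13 3 -2 E
3 90/101 90/37 -10755/3737 2880/3737 2 -2 N
4 45/53 45/41 -6615/4346 270/2173 2 -3 W
5 90/41 90/97 -8055/3977 -2520/3977 3 -3 S
6 5/2 45/26 -155/52 -5/13 3 -2 E
7 90/101 90/37 -10755/3737 2880/3737 2 -2 N
final 2 -3 W

n=0: pose=(2,-3,W); sL=45/53, sR=45/41; mL=-6615/4346, mR=270/2173; mL+mR=-6075/4346 → advance -1; mR−mL=135/82 → turn +1·90°
n=1: pose=(3,-3,S); sL=90/41, sR=90/97; mL=-8055/3977, mR=-2520/3977; mL+mR=-10575/3977 → advance -1; mR−mL=135/97 → turn +1·90°
n=2: pose=(3,-2,E); sL=5/2, sR=45/26; mL=-155/52, mR=-5/13; mL+mR=-175/52 → advance -1; mR−mL=135/52 → turn +1·90°
n=3: pose=(2,-2,N); sL=90/101, sR=90/37; mL=-10755/3737, mR=2880/3737; mL+mR=-7875/3737 → advance -1; mR−mL=135/37 → turn +1·90°
n=4: pose=(2,-3,W); sL=45/53, sR=45/41; mL=-6615/4346, mR=270/2173; mL+mR=-6075/4346 → advance -1; mR−mL=135/82 → turn +1·90°
n=5: pose=(3,-3,S); sL=90/41, sR=90/97; mL=-8055/3977, mR=-2520/3977; mL+mR=-10575/3977 → advance -1; mR−mL=135/97 → turn +1·90°
n=6: pose=(3,-2,E); sL=5/2, sR=45/26; mL=-155/52, mR=-5/13; mL+mR=-175/52 → advance -1; mR−mL=135/52 → turn +1·90°
n=7: pose=(2,-2,N); sL=90/101, sR=90/37; mL=-10755/3737, mR=2880/3737; mL+mR=-7875/3737 → advance -1; mR−mL=135/37 → turn +1·90°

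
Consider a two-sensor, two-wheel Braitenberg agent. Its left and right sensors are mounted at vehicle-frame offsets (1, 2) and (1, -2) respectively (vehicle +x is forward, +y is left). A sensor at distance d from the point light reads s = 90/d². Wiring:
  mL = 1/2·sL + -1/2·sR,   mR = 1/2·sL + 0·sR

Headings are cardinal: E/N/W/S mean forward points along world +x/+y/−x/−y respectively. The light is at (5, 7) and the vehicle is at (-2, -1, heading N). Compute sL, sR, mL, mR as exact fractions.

left sensor world pos  = (-4, 0); dL² = 130
right sensor world pos = (0, 0); dR² = 74
sL = 90/130 = 9/13
sR = 90/74 = 45/37
mL = 1/2·sL + -1/2·sR = -126/481
mR = 1/2·sL + 0·sR = 9/26

9/13 45/37 -126/481 9/26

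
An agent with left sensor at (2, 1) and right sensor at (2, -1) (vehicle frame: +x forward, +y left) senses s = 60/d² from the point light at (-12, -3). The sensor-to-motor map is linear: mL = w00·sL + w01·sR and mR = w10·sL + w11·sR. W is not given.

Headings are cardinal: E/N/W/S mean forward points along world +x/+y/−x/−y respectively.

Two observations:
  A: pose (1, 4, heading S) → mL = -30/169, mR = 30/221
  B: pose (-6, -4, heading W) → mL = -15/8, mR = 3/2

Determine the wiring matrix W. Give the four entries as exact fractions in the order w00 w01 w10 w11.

0 -1/2 1/2 0

obs A: pose=(1,4,S) → sL=60/221, sR=60/169, mL=-30/169, mR=30/221
obs B: pose=(-6,-4,W) → sL=3, sR=15/4, mL=-15/8, mR=3/2
sensor matrix S = [[60/221, 60/169], [3, 15/4]]; det S = -135/2873
solve [mL_A; mL_B] = S·[w00; w01] and [mR_A; mR_B] = S·[w10; w11]:
  w00 = 0, w01 = -1/2, w10 = 1/2, w11 = 0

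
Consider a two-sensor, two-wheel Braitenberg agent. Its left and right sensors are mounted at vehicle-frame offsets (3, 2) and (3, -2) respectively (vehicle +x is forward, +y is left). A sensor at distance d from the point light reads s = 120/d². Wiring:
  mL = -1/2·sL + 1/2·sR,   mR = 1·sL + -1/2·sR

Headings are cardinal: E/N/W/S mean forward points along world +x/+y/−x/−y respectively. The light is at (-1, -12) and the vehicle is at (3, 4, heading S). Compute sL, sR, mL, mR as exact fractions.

left sensor world pos  = (5, 1); dL² = 205
right sensor world pos = (1, 1); dR² = 173
sL = 120/205 = 24/41
sR = 120/173 = 120/173
mL = -1/2·sL + 1/2·sR = 384/7093
mR = 1·sL + -1/2·sR = 1692/7093

24/41 120/173 384/7093 1692/7093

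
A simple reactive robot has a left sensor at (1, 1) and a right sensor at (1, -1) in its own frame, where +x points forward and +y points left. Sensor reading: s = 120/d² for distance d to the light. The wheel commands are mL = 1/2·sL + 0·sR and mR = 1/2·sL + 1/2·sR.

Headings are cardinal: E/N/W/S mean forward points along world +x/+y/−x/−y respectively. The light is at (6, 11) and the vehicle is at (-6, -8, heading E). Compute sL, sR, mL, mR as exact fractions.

24/89 120/521 12/89 11592/46369

left sensor world pos  = (-5, -7); dL² = 445
right sensor world pos = (-5, -9); dR² = 521
sL = 120/445 = 24/89
sR = 120/521 = 120/521
mL = 1/2·sL + 0·sR = 12/89
mR = 1/2·sL + 1/2·sR = 11592/46369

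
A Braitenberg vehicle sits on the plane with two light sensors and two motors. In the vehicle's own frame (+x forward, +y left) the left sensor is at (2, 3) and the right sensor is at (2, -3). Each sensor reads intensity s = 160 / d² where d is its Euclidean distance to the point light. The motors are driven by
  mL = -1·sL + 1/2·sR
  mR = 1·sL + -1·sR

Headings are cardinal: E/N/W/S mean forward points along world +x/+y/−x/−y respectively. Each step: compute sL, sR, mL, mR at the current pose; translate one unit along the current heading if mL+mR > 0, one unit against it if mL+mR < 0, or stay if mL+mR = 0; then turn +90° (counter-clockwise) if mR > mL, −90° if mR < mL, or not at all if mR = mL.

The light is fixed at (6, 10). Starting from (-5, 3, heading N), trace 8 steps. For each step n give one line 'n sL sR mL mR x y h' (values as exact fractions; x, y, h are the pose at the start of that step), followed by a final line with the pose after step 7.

0 160/221 160/89 3440/19669 -21120/19669 -5 3 N
1 80/53 80/101 -5960/5353 3840/5353 -5 2 E
2 160/261 160/117 80/1131 -2560/3393 -6 2 N
3 20/17 40/61 -880/1037 540/1037 -6 1 E
4 32/61 160/149 112/9089 -4992/9089 -7 1 N
5 16/17 16/29 -328/493 192/493 -7 0 E
6 160/353 32/37 -272/13061 -5376/13061 -8 0 N
7 10/13 8/17 -118/221 66/221 -8 -1 E
final -9 -1 N

n=0: pose=(-5,3,N); sL=160/221, sR=160/89; mL=3440/19669, mR=-21120/19669; mL+mR=-80/89 → advance -1; mR−mL=-24560/19669 → turn -1·90°
n=1: pose=(-5,2,E); sL=80/53, sR=80/101; mL=-5960/5353, mR=3840/5353; mL+mR=-40/101 → advance -1; mR−mL=9800/5353 → turn +1·90°
n=2: pose=(-6,2,N); sL=160/261, sR=160/117; mL=80/1131, mR=-2560/3393; mL+mR=-80/117 → advance -1; mR−mL=-2800/3393 → turn -1·90°
n=3: pose=(-6,1,E); sL=20/17, sR=40/61; mL=-880/1037, mR=540/1037; mL+mR=-20/61 → advance -1; mR−mL=1420/1037 → turn +1·90°
n=4: pose=(-7,1,N); sL=32/61, sR=160/149; mL=112/9089, mR=-4992/9089; mL+mR=-80/149 → advance -1; mR−mL=-5104/9089 → turn -1·90°
n=5: pose=(-7,0,E); sL=16/17, sR=16/29; mL=-328/493, mR=192/493; mL+mR=-8/29 → advance -1; mR−mL=520/493 → turn +1·90°
n=6: pose=(-8,0,N); sL=160/353, sR=32/37; mL=-272/13061, mR=-5376/13061; mL+mR=-16/37 → advance -1; mR−mL=-5104/13061 → turn -1·90°
n=7: pose=(-8,-1,E); sL=10/13, sR=8/17; mL=-118/221, mR=66/221; mL+mR=-4/17 → advance -1; mR−mL=184/221 → turn +1·90°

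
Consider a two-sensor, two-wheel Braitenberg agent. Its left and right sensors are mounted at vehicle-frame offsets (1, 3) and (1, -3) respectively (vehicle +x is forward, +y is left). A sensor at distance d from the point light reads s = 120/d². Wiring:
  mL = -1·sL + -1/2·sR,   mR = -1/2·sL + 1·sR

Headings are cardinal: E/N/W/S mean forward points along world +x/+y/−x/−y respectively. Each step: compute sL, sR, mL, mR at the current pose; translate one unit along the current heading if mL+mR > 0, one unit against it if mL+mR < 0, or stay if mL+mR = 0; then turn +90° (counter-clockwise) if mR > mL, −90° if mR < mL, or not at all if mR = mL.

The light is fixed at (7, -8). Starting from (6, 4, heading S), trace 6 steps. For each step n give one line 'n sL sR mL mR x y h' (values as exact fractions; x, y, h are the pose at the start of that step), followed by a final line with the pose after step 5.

n=0: pose=(6,4,S); sL=24/25, sR=120/137; mL=-4788/3425, mR=1356/3425; mL+mR=-3432/3425 → advance -1; mR−mL=6144/3425 → turn +1·90°
n=1: pose=(6,5,E); sL=15/32, sR=6/5; mL=-171/160, mR=309/320; mL+mR=-33/320 → advance -1; mR−mL=651/320 → turn +1·90°
n=2: pose=(5,5,N); sL=120/221, sR=120/197; mL=-36900/43537, mR=14700/43537; mL+mR=-22200/43537 → advance -1; mR−mL=51600/43537 → turn +1·90°
n=3: pose=(5,4,W); sL=4/3, sR=20/39; mL=-62/39, mR=-2/13; mL+mR=-68/39 → advance -1; mR−mL=56/39 → turn +1·90°
n=4: pose=(6,4,S); sL=24/25, sR=120/137; mL=-4788/3425, mR=1356/3425; mL+mR=-3432/3425 → advance -1; mR−mL=6144/3425 → turn +1·90°
n=5: pose=(6,5,E); sL=15/32, sR=6/5; mL=-171/160, mR=309/320; mL+mR=-33/320 → advance -1; mR−mL=651/320 → turn +1·90°

0 24/25 120/137 -4788/3425 1356/3425 6 4 S
1 15/32 6/5 -171/160 309/320 6 5 E
2 120/221 120/197 -36900/43537 14700/43537 5 5 N
3 4/3 20/39 -62/39 -2/13 5 4 W
4 24/25 120/137 -4788/3425 1356/3425 6 4 S
5 15/32 6/5 -171/160 309/320 6 5 E
final 5 5 N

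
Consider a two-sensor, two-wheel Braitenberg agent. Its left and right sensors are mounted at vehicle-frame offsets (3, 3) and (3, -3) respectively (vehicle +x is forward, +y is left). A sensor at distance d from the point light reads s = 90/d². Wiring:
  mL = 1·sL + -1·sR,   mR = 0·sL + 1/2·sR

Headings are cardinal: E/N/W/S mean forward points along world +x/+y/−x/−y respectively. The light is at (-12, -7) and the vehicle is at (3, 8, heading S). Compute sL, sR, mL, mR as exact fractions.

left sensor world pos  = (6, 5); dL² = 468
right sensor world pos = (0, 5); dR² = 288
sL = 90/468 = 5/26
sR = 90/288 = 5/16
mL = 1·sL + -1·sR = -25/208
mR = 0·sL + 1/2·sR = 5/32

5/26 5/16 -25/208 5/32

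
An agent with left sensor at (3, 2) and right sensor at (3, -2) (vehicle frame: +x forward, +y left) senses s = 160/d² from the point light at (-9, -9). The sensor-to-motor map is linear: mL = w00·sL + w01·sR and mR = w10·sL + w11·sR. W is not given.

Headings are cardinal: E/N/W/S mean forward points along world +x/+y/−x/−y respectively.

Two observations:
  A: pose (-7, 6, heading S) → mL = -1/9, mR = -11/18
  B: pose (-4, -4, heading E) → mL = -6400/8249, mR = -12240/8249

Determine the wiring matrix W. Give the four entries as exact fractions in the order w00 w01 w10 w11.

1 -1 1/2 -1

obs A: pose=(-7,6,S) → sL=1, sR=10/9, mL=-1/9, mR=-11/18
obs B: pose=(-4,-4,E) → sL=160/113, sR=160/73, mL=-6400/8249, mR=-12240/8249
sensor matrix S = [[1, 10/9], [160/113, 160/73]]; det S = 45920/74241
solve [mL_A; mL_B] = S·[w00; w01] and [mR_A; mR_B] = S·[w10; w11]:
  w00 = 1, w01 = -1, w10 = 1/2, w11 = -1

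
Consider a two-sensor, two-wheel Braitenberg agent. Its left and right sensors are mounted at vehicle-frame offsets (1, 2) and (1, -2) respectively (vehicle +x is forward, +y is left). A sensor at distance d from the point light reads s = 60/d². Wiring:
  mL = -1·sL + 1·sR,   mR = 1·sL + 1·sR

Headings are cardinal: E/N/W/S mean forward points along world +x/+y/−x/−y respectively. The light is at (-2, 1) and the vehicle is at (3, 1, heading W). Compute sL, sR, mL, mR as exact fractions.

left sensor world pos  = (2, -1); dL² = 20
right sensor world pos = (2, 3); dR² = 20
sL = 60/20 = 3
sR = 60/20 = 3
mL = -1·sL + 1·sR = 0
mR = 1·sL + 1·sR = 6

3 3 0 6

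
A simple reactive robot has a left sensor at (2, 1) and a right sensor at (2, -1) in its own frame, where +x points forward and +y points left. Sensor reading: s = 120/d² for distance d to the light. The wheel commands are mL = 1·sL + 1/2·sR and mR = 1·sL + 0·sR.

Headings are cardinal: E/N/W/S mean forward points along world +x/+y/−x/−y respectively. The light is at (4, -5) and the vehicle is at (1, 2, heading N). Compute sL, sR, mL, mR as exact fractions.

120/97 24/17 3204/1649 120/97

left sensor world pos  = (0, 4); dL² = 97
right sensor world pos = (2, 4); dR² = 85
sL = 120/97 = 120/97
sR = 120/85 = 24/17
mL = 1·sL + 1/2·sR = 3204/1649
mR = 1·sL + 0·sR = 120/97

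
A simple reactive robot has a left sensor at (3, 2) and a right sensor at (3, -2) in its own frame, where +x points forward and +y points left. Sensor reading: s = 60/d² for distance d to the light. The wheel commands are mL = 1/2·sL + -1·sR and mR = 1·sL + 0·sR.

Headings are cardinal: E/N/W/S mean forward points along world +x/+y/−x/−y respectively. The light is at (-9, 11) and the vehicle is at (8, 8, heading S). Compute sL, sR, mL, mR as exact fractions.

left sensor world pos  = (10, 5); dL² = 397
right sensor world pos = (6, 5); dR² = 261
sL = 60/397 = 60/397
sR = 60/261 = 20/87
mL = 1/2·sL + -1·sR = -5330/34539
mR = 1·sL + 0·sR = 60/397

60/397 20/87 -5330/34539 60/397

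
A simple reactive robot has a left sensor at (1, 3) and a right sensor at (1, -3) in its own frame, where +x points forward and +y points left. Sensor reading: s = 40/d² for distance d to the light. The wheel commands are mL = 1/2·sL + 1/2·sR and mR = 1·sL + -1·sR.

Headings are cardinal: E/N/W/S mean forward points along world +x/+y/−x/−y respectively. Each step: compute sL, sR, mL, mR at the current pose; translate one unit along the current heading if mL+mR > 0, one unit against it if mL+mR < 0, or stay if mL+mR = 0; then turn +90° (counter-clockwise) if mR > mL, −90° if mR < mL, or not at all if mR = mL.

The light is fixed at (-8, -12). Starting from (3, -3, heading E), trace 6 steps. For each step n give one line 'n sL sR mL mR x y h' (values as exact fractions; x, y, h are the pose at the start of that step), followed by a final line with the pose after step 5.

n=0: pose=(3,-3,E); sL=5/36, sR=2/9; mL=13/72, mR=-1/12; mL+mR=7/72 → advance +1; mR−mL=-19/72 → turn -1·90°
n=1: pose=(4,-3,S); sL=40/289, sR=8/29; mL=1736/8381, mR=-1152/8381; mL+mR=584/8381 → advance +1; mR−mL=-2888/8381 → turn -1·90°
n=2: pose=(4,-4,W); sL=20/73, sR=20/121; mL=1940/8833, mR=960/8833; mL+mR=2900/8833 → advance +1; mR−mL=-980/8833 → turn -1·90°
n=3: pose=(3,-4,N); sL=8/29, sR=40/277; mL=1688/8033, mR=1056/8033; mL+mR=2744/8033 → advance +1; mR−mL=-632/8033 → turn -1·90°
n=4: pose=(3,-3,E); sL=5/36, sR=2/9; mL=13/72, mR=-1/12; mL+mR=7/72 → advance +1; mR−mL=-19/72 → turn -1·90°
n=5: pose=(4,-3,S); sL=40/289, sR=8/29; mL=1736/8381, mR=-1152/8381; mL+mR=584/8381 → advance +1; mR−mL=-2888/8381 → turn -1·90°

0 5/36 2/9 13/72 -1/12 3 -3 E
1 40/289 8/29 1736/8381 -1152/8381 4 -3 S
2 20/73 20/121 1940/8833 960/8833 4 -4 W
3 8/29 40/277 1688/8033 1056/8033 3 -4 N
4 5/36 2/9 13/72 -1/12 3 -3 E
5 40/289 8/29 1736/8381 -1152/8381 4 -3 S
final 4 -4 W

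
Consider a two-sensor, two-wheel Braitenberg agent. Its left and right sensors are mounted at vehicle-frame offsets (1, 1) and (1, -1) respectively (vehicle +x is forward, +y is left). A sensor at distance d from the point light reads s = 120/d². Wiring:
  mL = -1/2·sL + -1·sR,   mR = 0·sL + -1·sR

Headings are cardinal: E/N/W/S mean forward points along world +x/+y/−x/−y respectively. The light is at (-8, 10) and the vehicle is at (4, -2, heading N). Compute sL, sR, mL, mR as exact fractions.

60/121 12/29 -2322/3509 -12/29

left sensor world pos  = (3, -1); dL² = 242
right sensor world pos = (5, -1); dR² = 290
sL = 120/242 = 60/121
sR = 120/290 = 12/29
mL = -1/2·sL + -1·sR = -2322/3509
mR = 0·sL + -1·sR = -12/29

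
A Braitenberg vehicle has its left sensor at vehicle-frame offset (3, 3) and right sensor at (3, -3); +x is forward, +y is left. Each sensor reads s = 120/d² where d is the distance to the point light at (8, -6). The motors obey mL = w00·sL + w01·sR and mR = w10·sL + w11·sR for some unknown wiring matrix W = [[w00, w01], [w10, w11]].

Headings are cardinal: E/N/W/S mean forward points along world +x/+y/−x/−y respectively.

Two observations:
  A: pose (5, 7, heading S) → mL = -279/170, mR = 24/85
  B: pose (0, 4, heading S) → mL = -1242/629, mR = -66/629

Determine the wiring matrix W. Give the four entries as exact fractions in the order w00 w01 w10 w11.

obs A: pose=(5,7,S) → sL=6/5, sR=15/17, mL=-279/170, mR=24/85
obs B: pose=(0,4,S) → sL=60/37, sR=12/17, mL=-1242/629, mR=-66/629
sensor matrix S = [[6/5, 15/17], [60/37, 12/17]]; det S = -108/185
solve [mL_A; mL_B] = S·[w00; w01] and [mR_A; mR_B] = S·[w10; w11]:
  w00 = -1, w01 = -1/2, w10 = -1/2, w11 = 1

-1 -1/2 -1/2 1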